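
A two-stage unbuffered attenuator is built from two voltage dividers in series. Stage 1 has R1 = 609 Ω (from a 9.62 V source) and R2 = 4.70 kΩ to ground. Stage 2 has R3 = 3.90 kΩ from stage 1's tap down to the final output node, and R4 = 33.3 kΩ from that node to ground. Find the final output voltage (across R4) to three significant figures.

Stage 2 presents R3+R4 = 37200 Ω as a load on stage 1's tap.
Stage 1's lower leg becomes R2‖(R3+R4) = 4173 Ω, so V_mid = 9.62 × 4173/4782 = 8.395 V.
Stage 2 is itself unloaded: V_out = V_mid × R4/(R3+R4) = 8.395 × 33300/37200 = 7.51 V.

V_out ≈ 7.51 V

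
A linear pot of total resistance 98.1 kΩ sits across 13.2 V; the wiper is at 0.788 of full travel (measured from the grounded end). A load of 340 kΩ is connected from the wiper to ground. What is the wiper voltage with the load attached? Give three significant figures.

The wiper splits the pot into (1−α)R = 20.80 kΩ above and αR = 77.30 kΩ below.
Lower section ‖ load = 62.98 kΩ.
V_wiper = 13.2 × 62.98/(20.80 + 62.98) = 9.92 V.

V ≈ 9.92 V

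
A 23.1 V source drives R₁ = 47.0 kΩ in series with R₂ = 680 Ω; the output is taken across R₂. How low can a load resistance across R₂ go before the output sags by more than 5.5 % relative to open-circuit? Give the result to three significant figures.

R_L(min) ≈ 11.5 kΩ

Output resistance R_th = R₁‖R₂ = (47000 × 680)/47680 = 670.3 Ω.
The fractional drop is R_th/(R_th + R_L); requiring this ≤ 0.0550 gives R_L ≥ R_th(1/0.0550 − 1) = 670.3 × 17.18 = 11.5 kΩ.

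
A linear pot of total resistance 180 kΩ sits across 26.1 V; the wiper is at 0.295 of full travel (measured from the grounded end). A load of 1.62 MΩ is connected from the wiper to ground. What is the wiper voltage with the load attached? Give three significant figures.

The wiper splits the pot into (1−α)R = 126.9 kΩ above and αR = 53.10 kΩ below.
Lower section ‖ load = 51.41 kΩ.
V_wiper = 26.1 × 51.41/(126.9 + 51.41) = 7.53 V.

V ≈ 7.53 V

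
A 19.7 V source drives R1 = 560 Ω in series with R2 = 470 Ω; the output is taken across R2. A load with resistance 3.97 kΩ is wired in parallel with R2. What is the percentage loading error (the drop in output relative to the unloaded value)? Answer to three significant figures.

The divider's output (Thévenin) resistance is R1‖R2 = 255.5 Ω.
Fractional drop under load = R_th/(R_th + R_L) = 255.5 / (255.5 + 3970) = 0.06047.
So the output falls by 6.05 %.

6.05 %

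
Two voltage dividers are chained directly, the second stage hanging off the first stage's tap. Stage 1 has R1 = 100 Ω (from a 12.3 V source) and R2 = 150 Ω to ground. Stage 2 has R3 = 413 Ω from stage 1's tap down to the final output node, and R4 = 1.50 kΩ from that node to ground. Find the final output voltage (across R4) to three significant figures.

V_out ≈ 5.61 V

Stage 2 presents R3+R4 = 1913 Ω as a load on stage 1's tap.
Stage 1's lower leg becomes R2‖(R3+R4) = 139.1 Ω, so V_mid = 12.3 × 139.1/239.1 = 7.156 V.
Stage 2 is itself unloaded: V_out = V_mid × R4/(R3+R4) = 7.156 × 1500/1913 = 5.61 V.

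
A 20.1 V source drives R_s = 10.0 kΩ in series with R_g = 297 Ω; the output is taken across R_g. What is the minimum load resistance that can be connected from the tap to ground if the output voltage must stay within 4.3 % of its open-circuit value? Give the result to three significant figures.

R_L(min) ≈ 6.42 kΩ

Output resistance R_th = R_s‖R_g = (10000 × 297)/10300 = 288.4 Ω.
The fractional drop is R_th/(R_th + R_L); requiring this ≤ 0.0430 gives R_L ≥ R_th(1/0.0430 − 1) = 288.4 × 22.26 = 6.42 kΩ.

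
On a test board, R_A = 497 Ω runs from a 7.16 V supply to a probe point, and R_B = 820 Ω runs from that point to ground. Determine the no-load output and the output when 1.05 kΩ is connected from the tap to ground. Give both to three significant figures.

Unloaded: 4.46 V; loaded: 3.44 V

Open-circuit: V = 7.16 × 820/(497 + 820) = 4.46 V.
With the load, R_B becomes R_B‖R_L = 460.4 Ω, so V = 7.16 × 460.4/957.4 = 3.44 V.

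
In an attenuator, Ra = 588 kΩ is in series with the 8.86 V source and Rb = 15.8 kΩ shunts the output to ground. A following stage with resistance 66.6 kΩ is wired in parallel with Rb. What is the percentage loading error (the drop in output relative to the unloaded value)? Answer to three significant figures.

Unloaded V = 8.86 × 15.8/603.8 = 0.2318 V.
Loaded: Rb‖R_L = 12.77 kΩ, giving V = 8.86 × 12.77/600.8 = 0.1883 V.
Drop = (0.2318 − 0.1883) / 0.2318 = 18.8 %.

18.8 %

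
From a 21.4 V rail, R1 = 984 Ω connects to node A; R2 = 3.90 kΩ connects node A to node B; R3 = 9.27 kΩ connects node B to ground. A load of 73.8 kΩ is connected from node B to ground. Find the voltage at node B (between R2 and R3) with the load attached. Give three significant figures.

At node B, R3 is in parallel with the load: R3‖R_L = 8236 Ω.
Below node A the resistance is R2 + (R3‖R_L) = 12140 Ω, so V_A = 21.4 × 12140/13120 = 19.79 V.
Then V_B = V_A × (R3‖R_L)/(R2 + R3‖R_L) = 19.79 × 8236/12140 = 13.4 V.

V ≈ 13.4 V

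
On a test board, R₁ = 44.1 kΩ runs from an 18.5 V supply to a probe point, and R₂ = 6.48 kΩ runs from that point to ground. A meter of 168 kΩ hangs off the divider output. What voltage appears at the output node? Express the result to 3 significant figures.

V_out ≈ 2.29 V

The load sits in parallel with R₂: R₂‖R_L = (6.48 × 168) / (6.48 + 168) = 6.239 kΩ.
V_out = 18.5 × 6.239 / (44.1 + 6.239) = 18.5 × 6.239/50.34 = 2.29 V.
(Unloaded it would have been 2.37 V.)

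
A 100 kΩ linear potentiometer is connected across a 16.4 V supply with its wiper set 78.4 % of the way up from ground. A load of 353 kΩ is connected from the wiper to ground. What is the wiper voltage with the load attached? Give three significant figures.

V ≈ 12.3 V

The wiper splits the pot into (1−α)R = 21.60 kΩ above and αR = 78.40 kΩ below.
Lower section ‖ load = 64.15 kΩ.
V_wiper = 16.4 × 64.15/(21.60 + 64.15) = 12.3 V.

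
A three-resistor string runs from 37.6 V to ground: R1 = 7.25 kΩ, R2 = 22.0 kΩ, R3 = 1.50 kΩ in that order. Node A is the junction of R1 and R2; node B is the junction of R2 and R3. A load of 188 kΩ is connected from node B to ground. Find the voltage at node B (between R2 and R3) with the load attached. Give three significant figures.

V ≈ 1.82 V

At node B, R3 is in parallel with the load: R3‖R_L = 1.488 kΩ.
Below node A the resistance is R2 + (R3‖R_L) = 23.49 kΩ, so V_A = 37.6 × 23.49/30.74 = 28.73 V.
Then V_B = V_A × (R3‖R_L)/(R2 + R3‖R_L) = 28.73 × 1.488/23.49 = 1.82 V.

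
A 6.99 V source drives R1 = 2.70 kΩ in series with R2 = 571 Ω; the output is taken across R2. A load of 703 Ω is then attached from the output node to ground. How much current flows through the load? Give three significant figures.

R2‖R_L = 315.1 Ω; V_out = 6.99 × 315.1/3015 = 0.7305 V.
I_L = V_out / R_L = 0.7305 / 703 Ω = 1.04 mA.

I_L ≈ 1.04 mA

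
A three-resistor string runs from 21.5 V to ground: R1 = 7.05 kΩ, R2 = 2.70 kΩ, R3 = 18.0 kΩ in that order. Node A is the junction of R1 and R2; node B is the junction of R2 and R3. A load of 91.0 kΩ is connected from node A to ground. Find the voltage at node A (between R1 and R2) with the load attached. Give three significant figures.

V ≈ 15.2 V

Below node A the series string R2+R3 = 20.70 kΩ sits in parallel with the 91.0 kΩ load: 16.86 kΩ.
V_A = 21.5 × 16.86/(7.05 + 16.86) = 15.2 V.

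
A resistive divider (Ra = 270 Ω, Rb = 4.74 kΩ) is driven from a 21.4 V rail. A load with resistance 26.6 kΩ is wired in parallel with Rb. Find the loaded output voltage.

V_out ≈ 20.1 V

The load sits in parallel with Rb: Rb‖R_L = (4740 × 26600) / (4740 + 26600) = 4023 Ω.
V_out = 21.4 × 4023 / (270 + 4023) = 21.4 × 4023/4293 = 20.1 V.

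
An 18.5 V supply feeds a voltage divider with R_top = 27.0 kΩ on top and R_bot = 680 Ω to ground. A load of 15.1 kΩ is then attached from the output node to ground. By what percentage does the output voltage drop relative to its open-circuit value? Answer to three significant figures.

The divider's output (Thévenin) resistance is R_top‖R_bot = 663.3 Ω.
Fractional drop under load = R_th/(R_th + R_L) = 663.3 / (663.3 + 15100) = 0.04208.
So the output falls by 4.21 %.

4.21 %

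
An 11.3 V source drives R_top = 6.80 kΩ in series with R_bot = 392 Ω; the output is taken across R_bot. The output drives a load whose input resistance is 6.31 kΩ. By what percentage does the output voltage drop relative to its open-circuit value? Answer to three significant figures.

The divider's output (Thévenin) resistance is R_top‖R_bot = 370.6 Ω.
Fractional drop under load = R_th/(R_th + R_L) = 370.6 / (370.6 + 6310) = 0.05548.
So the output falls by 5.55 %.

5.55 %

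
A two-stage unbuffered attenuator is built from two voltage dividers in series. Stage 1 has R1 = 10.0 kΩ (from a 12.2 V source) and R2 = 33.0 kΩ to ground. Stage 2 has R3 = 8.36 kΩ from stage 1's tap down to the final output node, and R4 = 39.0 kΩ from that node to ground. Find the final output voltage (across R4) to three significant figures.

V_out ≈ 6.63 V

Stage 2 presents R3+R4 = 47.36 kΩ as a load on stage 1's tap.
Stage 1's lower leg becomes R2‖(R3+R4) = 19.45 kΩ, so V_mid = 12.2 × 19.45/29.45 = 8.057 V.
Stage 2 is itself unloaded: V_out = V_mid × R4/(R3+R4) = 8.057 × 39.0/47.36 = 6.63 V.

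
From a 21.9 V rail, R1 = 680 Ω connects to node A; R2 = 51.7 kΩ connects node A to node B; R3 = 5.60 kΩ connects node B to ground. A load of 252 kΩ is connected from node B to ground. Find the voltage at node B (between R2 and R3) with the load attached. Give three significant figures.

V ≈ 2.07 V

At node B, R3 is in parallel with the load: R3‖R_L = 5478 Ω.
Below node A the resistance is R2 + (R3‖R_L) = 57180 Ω, so V_A = 21.9 × 57180/57860 = 21.64 V.
Then V_B = V_A × (R3‖R_L)/(R2 + R3‖R_L) = 21.64 × 5478/57180 = 2.07 V.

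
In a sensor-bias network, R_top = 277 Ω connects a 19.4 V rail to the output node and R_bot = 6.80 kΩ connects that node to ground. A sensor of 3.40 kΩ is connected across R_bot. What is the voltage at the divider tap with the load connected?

V_out ≈ 17.3 V

The load sits in parallel with R_bot: R_bot‖R_L = (6800 × 3400) / (6800 + 3400) = 2267 Ω.
V_out = 19.4 × 2267 / (277 + 2267) = 19.4 × 2267/2544 = 17.3 V.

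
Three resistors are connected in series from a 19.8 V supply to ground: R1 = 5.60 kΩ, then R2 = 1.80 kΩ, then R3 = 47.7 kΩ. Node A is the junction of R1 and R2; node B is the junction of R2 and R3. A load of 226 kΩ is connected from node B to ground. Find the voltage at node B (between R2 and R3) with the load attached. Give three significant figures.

V ≈ 16.7 V

At node B, R3 is in parallel with the load: R3‖R_L = 39.39 kΩ.
Below node A the resistance is R2 + (R3‖R_L) = 41.19 kΩ, so V_A = 19.8 × 41.19/46.79 = 17.43 V.
Then V_B = V_A × (R3‖R_L)/(R2 + R3‖R_L) = 17.43 × 39.39/41.19 = 16.7 V.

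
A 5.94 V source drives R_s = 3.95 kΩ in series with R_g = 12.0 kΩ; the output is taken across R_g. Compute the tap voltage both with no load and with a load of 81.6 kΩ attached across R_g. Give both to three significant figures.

Open-circuit: V = 5.94 × 12.0/(3.95 + 12.0) = 4.47 V.
With the load, R_g becomes R_g‖R_L = 10.46 kΩ, so V = 5.94 × 10.46/14.41 = 4.31 V.

Unloaded: 4.47 V; loaded: 4.31 V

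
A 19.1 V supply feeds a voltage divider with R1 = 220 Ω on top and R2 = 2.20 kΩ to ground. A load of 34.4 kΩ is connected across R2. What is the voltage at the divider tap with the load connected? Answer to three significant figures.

V_out ≈ 17.3 V

The load sits in parallel with R2: R2‖R_L = (2200 × 34400) / (2200 + 34400) = 2068 Ω.
V_out = 19.1 × 2068 / (220 + 2068) = 19.1 × 2068/2288 = 17.3 V.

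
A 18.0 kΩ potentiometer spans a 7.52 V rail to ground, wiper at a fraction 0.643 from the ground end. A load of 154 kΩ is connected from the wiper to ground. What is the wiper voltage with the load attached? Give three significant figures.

V ≈ 4.71 V

The wiper splits the pot into (1−α)R = 6.426 kΩ above and αR = 11.57 kΩ below.
Lower section ‖ load = 10.76 kΩ.
V_wiper = 7.52 × 10.76/(6.426 + 10.76) = 4.71 V.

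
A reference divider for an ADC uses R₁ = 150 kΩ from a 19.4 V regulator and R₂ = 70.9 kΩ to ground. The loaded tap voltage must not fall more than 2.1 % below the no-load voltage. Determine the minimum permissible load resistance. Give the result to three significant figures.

Output resistance R_th = R₁‖R₂ = (150 × 70.9)/220.9 = 48.14 kΩ.
The fractional drop is R_th/(R_th + R_L); requiring this ≤ 0.0210 gives R_L ≥ R_th(1/0.0210 − 1) = 48.14 × 46.62 = 2.24 MΩ.

R_L(min) ≈ 2.24 MΩ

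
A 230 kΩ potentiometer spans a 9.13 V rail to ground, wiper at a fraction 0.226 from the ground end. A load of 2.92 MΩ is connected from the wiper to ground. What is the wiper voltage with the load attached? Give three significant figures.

V ≈ 2.04 V

The wiper splits the pot into (1−α)R = 178.0 kΩ above and αR = 51.98 kΩ below.
Lower section ‖ load = 51.07 kΩ.
V_wiper = 9.13 × 51.07/(178.0 + 51.07) = 2.04 V.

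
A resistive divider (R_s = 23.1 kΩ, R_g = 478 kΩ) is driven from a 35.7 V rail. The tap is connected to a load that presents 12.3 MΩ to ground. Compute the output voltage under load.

V_out ≈ 34.0 V

The load sits in parallel with R_g: R_g‖R_L = (478 × 12300) / (478 + 12300) = 460.1 kΩ.
V_out = 35.7 × 460.1 / (23.1 + 460.1) = 35.7 × 460.1/483.2 = 34.0 V.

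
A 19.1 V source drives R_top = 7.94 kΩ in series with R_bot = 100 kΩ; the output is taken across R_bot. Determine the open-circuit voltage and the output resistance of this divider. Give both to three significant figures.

V_th = 17.7 V, R_th = 7.36 kΩ

V_th is the open-circuit tap voltage: 19.1 × 100/(7.94 + 100) = 17.7 V.
With the supply zeroed, R_top and R_bot appear in parallel from the tap: R_th = R_top‖R_bot = (7.94 × 100)/107.9 = 7.36 kΩ.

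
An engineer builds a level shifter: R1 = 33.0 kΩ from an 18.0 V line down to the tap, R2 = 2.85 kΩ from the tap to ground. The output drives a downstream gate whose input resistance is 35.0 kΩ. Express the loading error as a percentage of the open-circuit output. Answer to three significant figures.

The divider's output (Thévenin) resistance is R1‖R2 = 2.623 kΩ.
Fractional drop under load = R_th/(R_th + R_L) = 2.623 / (2.623 + 35.0) = 0.06973.
So the output falls by 6.97 %.

6.97 %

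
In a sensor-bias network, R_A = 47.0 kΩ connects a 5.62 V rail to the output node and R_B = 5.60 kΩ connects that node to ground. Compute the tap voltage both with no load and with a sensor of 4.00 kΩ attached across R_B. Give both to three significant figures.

Open-circuit: V = 5.62 × 5.60/(47.0 + 5.60) = 0.598 V.
With the load, R_B becomes R_B‖R_L = 2.333 kΩ, so V = 5.62 × 2.333/49.33 = 0.266 V.

Unloaded: 0.598 V; loaded: 0.266 V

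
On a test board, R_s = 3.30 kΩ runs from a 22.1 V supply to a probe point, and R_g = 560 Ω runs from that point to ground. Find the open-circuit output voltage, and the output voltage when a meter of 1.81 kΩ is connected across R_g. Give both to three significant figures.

Unloaded: 3.21 V; loaded: 2.54 V

Open-circuit: V = 22.1 × 560/(3300 + 560) = 3.21 V.
With the load, R_g becomes R_g‖R_L = 427.7 Ω, so V = 22.1 × 427.7/3728 = 2.54 V.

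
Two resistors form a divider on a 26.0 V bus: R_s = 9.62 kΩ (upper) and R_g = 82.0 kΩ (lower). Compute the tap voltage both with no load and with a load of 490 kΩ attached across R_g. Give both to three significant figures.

Unloaded: 23.3 V; loaded: 22.9 V

Open-circuit: V = 26.0 × 82.0/(9.62 + 82.0) = 23.3 V.
With the load, R_g becomes R_g‖R_L = 70.24 kΩ, so V = 26.0 × 70.24/79.86 = 22.9 V.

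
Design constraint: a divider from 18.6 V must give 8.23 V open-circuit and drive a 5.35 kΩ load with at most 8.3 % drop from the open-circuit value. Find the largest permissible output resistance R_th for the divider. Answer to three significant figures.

Loading drop = R_th/(R_th + R_L) ≤ 0.0830, so R_th ≤ R_L · ε/(1−ε) = 5.35 kΩ × 0.0830/0.9170 = 484 Ω.
(Any R1, R2 with R2/(R1+R2) = 0.442 and R1‖R2 ≤ 484 Ω will meet the spec.)

R_th ≤ 484 Ω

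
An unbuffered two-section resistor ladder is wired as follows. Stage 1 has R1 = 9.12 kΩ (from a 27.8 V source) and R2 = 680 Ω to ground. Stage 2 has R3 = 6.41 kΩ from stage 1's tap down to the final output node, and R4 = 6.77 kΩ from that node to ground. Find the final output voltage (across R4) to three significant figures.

V_out ≈ 0.945 V

Stage 2 presents R3+R4 = 13180 Ω as a load on stage 1's tap.
Stage 1's lower leg becomes R2‖(R3+R4) = 646.6 Ω, so V_mid = 27.8 × 646.6/9767 = 1.841 V.
Stage 2 is itself unloaded: V_out = V_mid × R4/(R3+R4) = 1.841 × 6770/13180 = 0.945 V.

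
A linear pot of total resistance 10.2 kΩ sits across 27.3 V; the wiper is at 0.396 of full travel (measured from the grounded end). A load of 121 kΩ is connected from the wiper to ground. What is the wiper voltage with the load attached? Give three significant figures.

V ≈ 10.6 V

The wiper splits the pot into (1−α)R = 6.161 kΩ above and αR = 4.039 kΩ below.
Lower section ‖ load = 3.909 kΩ.
V_wiper = 27.3 × 3.909/(6.161 + 3.909) = 10.6 V.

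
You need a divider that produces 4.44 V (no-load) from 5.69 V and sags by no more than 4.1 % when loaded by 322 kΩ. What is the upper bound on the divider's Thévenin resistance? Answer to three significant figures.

Loading drop = R_th/(R_th + R_L) ≤ 0.0410, so R_th ≤ R_L · ε/(1−ε) = 322 kΩ × 0.0410/0.9590 = 13.8 kΩ.
(Any R1, R2 with R2/(R1+R2) = 0.780 and R1‖R2 ≤ 13.8 kΩ will meet the spec.)

R_th ≤ 13.8 kΩ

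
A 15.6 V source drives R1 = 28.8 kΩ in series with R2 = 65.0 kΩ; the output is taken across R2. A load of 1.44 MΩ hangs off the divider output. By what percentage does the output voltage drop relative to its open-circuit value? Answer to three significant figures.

1.37 %

The divider's output (Thévenin) resistance is R1‖R2 = 19.96 kΩ.
Fractional drop under load = R_th/(R_th + R_L) = 19.96 / (19.96 + 1440) = 0.01367.
So the output falls by 1.37 %.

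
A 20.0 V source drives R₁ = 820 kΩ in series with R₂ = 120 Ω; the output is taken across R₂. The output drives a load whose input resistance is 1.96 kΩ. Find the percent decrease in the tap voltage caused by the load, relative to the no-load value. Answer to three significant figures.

5.77 %

The divider's output (Thévenin) resistance is R₁‖R₂ = 120.0 Ω.
Fractional drop under load = R_th/(R_th + R_L) = 120.0 / (120.0 + 1960) = 0.05768.
So the output falls by 5.77 %.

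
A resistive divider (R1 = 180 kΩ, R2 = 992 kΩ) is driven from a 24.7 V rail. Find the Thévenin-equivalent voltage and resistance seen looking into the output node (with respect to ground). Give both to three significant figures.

V_th is the open-circuit tap voltage: 24.7 × 992/(180 + 992) = 20.9 V.
With the supply zeroed, R1 and R2 appear in parallel from the tap: R_th = R1‖R2 = (180 × 992)/1172 = 152 kΩ.

V_th = 20.9 V, R_th = 152 kΩ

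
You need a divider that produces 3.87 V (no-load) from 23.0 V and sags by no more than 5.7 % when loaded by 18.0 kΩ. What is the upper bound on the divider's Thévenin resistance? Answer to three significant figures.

Loading drop = R_th/(R_th + R_L) ≤ 0.0570, so R_th ≤ R_L · ε/(1−ε) = 18.0 kΩ × 0.0570/0.9430 = 1.09 kΩ.

R_th ≤ 1.09 kΩ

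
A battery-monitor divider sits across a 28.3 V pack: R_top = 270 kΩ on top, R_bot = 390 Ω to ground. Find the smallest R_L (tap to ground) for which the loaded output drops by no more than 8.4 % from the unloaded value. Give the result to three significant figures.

R_L(min) ≈ 4.25 kΩ

Output resistance R_th = R_top‖R_bot = (270000 × 390)/270400 = 389.4 Ω.
The fractional drop is R_th/(R_th + R_L); requiring this ≤ 0.0840 gives R_L ≥ R_th(1/0.0840 − 1) = 389.4 × 10.90 = 4.25 kΩ.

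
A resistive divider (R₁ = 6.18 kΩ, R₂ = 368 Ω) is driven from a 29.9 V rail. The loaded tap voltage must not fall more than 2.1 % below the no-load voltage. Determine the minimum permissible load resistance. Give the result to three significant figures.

Output resistance R_th = R₁‖R₂ = (6180 × 368)/6548 = 347.3 Ω.
The fractional drop is R_th/(R_th + R_L); requiring this ≤ 0.0210 gives R_L ≥ R_th(1/0.0210 − 1) = 347.3 × 46.62 = 16.2 kΩ.

R_L(min) ≈ 16.2 kΩ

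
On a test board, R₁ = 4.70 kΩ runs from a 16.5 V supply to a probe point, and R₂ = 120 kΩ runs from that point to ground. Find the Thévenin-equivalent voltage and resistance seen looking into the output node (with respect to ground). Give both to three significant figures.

V_th = 15.9 V, R_th = 4.52 kΩ

V_th is the open-circuit tap voltage: 16.5 × 120/(4.70 + 120) = 15.9 V.
With the supply zeroed, R₁ and R₂ appear in parallel from the tap: R_th = R₁‖R₂ = (4.70 × 120)/124.7 = 4.52 kΩ.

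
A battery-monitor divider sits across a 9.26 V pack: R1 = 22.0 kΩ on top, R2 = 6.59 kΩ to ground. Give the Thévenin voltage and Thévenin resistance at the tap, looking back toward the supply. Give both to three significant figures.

V_th is the open-circuit tap voltage: 9.26 × 6.59/(22.0 + 6.59) = 2.13 V.
With the supply zeroed, R1 and R2 appear in parallel from the tap: R_th = R1‖R2 = (22.0 × 6.59)/28.59 = 5.07 kΩ.

V_th = 2.13 V, R_th = 5.07 kΩ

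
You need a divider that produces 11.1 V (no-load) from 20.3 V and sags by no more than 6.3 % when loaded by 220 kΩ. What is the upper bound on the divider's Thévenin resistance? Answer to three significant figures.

Loading drop = R_th/(R_th + R_L) ≤ 0.0630, so R_th ≤ R_L · ε/(1−ε) = 220 kΩ × 0.0630/0.9370 = 14.8 kΩ.

R_th ≤ 14.8 kΩ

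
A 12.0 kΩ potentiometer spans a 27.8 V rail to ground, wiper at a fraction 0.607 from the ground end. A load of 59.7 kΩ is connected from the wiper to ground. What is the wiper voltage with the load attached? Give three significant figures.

The wiper splits the pot into (1−α)R = 4.716 kΩ above and αR = 7.284 kΩ below.
Lower section ‖ load = 6.492 kΩ.
V_wiper = 27.8 × 6.492/(4.716 + 6.492) = 16.1 V.

V ≈ 16.1 V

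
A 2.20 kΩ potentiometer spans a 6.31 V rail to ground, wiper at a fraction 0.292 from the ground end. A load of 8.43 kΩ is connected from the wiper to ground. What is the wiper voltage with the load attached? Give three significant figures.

The wiper splits the pot into (1−α)R = 1558 Ω above and αR = 642.4 Ω below.
Lower section ‖ load = 596.9 Ω.
V_wiper = 6.31 × 596.9/(1558 + 596.9) = 1.75 V.

V ≈ 1.75 V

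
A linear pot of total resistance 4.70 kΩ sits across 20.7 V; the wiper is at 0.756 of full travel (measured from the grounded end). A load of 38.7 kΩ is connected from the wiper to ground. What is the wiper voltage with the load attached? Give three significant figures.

V ≈ 15.3 V

The wiper splits the pot into (1−α)R = 1.147 kΩ above and αR = 3.553 kΩ below.
Lower section ‖ load = 3.254 kΩ.
V_wiper = 20.7 × 3.254/(1.147 + 3.254) = 15.3 V.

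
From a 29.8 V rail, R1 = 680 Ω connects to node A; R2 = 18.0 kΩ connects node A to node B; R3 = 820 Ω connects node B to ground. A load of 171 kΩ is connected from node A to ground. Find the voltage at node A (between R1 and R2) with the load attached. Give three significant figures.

V ≈ 28.7 V

Below node A the series string R2+R3 = 18820 Ω sits in parallel with the 171000 Ω load: 16950 Ω.
V_A = 29.8 × 16950/(680 + 16950) = 28.7 V.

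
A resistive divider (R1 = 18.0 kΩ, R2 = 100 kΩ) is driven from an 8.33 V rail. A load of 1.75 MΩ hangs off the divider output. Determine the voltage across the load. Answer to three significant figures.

The load sits in parallel with R2: R2‖R_L = (100 × 1750) / (100 + 1750) = 94.59 kΩ.
V_out = 8.33 × 94.59 / (18.0 + 94.59) = 8.33 × 94.59/112.6 = 7.00 V.

V_out ≈ 7.00 V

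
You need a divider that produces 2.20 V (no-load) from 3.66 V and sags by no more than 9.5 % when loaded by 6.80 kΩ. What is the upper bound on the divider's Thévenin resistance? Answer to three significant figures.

Loading drop = R_th/(R_th + R_L) ≤ 0.0950, so R_th ≤ R_L · ε/(1−ε) = 6.80 kΩ × 0.0950/0.9050 = 714 Ω.

R_th ≤ 714 Ω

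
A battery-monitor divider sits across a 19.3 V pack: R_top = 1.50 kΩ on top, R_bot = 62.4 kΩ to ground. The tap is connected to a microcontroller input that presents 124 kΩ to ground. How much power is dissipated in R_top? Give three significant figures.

P ≈ 0.302 mW

Total resistance from the source is R_top + (R_bot‖R_L) = 43.01 kΩ, so I = 19.3/43.01 kΩ = 0.4487 mA.
P = I²·R_top = (0.4487 mA)² × 1.50 kΩ = 0.302 mW.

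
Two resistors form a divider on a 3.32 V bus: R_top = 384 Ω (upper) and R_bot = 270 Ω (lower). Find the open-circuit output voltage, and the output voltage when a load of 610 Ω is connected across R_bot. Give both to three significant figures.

Open-circuit: V = 3.32 × 270/(384 + 270) = 1.37 V.
With the load, R_bot becomes R_bot‖R_L = 187.2 Ω, so V = 3.32 × 187.2/571.2 = 1.09 V.

Unloaded: 1.37 V; loaded: 1.09 V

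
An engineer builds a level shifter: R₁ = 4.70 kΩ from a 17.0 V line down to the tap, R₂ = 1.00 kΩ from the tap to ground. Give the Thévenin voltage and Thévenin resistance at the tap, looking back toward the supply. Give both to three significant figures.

V_th = 2.98 V, R_th = 825 Ω

V_th is the open-circuit tap voltage: 17.0 × 1.00/(4.70 + 1.00) = 2.98 V.
With the supply zeroed, R₁ and R₂ appear in parallel from the tap: R_th = R₁‖R₂ = (4.70 × 1.00)/5.700 = 825 Ω.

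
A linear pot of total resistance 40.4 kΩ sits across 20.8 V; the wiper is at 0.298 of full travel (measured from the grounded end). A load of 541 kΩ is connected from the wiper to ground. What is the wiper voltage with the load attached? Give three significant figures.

V ≈ 6.10 V

The wiper splits the pot into (1−α)R = 28.36 kΩ above and αR = 12.04 kΩ below.
Lower section ‖ load = 11.78 kΩ.
V_wiper = 20.8 × 11.78/(28.36 + 11.78) = 6.10 V.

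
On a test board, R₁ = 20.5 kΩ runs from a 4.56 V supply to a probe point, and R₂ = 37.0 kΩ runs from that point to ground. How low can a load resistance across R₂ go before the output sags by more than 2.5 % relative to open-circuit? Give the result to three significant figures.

Output resistance R_th = R₁‖R₂ = (20.5 × 37.0)/57.50 = 13.19 kΩ.
The fractional drop is R_th/(R_th + R_L); requiring this ≤ 0.0250 gives R_L ≥ R_th(1/0.0250 − 1) = 13.19 × 39.00 = 514 kΩ.

R_L(min) ≈ 514 kΩ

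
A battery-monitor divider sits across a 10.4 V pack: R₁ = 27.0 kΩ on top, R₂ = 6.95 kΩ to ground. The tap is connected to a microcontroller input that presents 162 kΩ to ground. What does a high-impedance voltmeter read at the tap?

The load sits in parallel with R₂: R₂‖R_L = (6.95 × 162) / (6.95 + 162) = 6.664 kΩ.
V_out = 10.4 × 6.664 / (27.0 + 6.664) = 10.4 × 6.664/33.66 = 2.06 V.

V_out ≈ 2.06 V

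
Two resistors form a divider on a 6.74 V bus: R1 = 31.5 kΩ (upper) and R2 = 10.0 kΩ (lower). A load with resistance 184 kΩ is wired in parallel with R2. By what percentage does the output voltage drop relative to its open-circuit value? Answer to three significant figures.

The divider's output (Thévenin) resistance is R1‖R2 = 7.590 kΩ.
Fractional drop under load = R_th/(R_th + R_L) = 7.590 / (7.590 + 184) = 0.03962.
So the output falls by 3.96 %.

3.96 %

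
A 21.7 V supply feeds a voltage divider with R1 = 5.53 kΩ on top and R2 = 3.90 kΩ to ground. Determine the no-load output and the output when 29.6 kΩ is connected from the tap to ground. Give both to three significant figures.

Unloaded: 8.97 V; loaded: 8.33 V

Open-circuit: V = 21.7 × 3.90/(5.53 + 3.90) = 8.97 V.
With the load, R2 becomes R2‖R_L = 3.446 kΩ, so V = 21.7 × 3.446/8.976 = 8.33 V.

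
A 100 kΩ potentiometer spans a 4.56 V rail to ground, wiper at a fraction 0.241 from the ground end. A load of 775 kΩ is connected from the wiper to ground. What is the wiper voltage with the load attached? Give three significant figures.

The wiper splits the pot into (1−α)R = 75.90 kΩ above and αR = 24.10 kΩ below.
Lower section ‖ load = 23.37 kΩ.
V_wiper = 4.56 × 23.37/(75.90 + 23.37) = 1.07 V.

V ≈ 1.07 V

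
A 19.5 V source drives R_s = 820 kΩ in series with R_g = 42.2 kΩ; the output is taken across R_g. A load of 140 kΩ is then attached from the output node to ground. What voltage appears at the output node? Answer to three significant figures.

V_out ≈ 0.742 V

The load sits in parallel with R_g: R_g‖R_L = (42.2 × 140) / (42.2 + 140) = 32.43 kΩ.
V_out = 19.5 × 32.43 / (820 + 32.43) = 19.5 × 32.43/852.4 = 0.742 V.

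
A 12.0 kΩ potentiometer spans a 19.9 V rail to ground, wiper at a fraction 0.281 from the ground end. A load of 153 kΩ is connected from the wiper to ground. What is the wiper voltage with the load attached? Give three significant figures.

V ≈ 5.50 V

The wiper splits the pot into (1−α)R = 8.628 kΩ above and αR = 3.372 kΩ below.
Lower section ‖ load = 3.299 kΩ.
V_wiper = 19.9 × 3.299/(8.628 + 3.299) = 5.50 V.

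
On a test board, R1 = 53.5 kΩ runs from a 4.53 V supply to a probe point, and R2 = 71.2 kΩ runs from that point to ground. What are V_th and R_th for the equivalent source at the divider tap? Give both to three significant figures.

V_th is the open-circuit tap voltage: 4.53 × 71.2/(53.5 + 71.2) = 2.59 V.
With the supply zeroed, R1 and R2 appear in parallel from the tap: R_th = R1‖R2 = (53.5 × 71.2)/124.7 = 30.5 kΩ.

V_th = 2.59 V, R_th = 30.5 kΩ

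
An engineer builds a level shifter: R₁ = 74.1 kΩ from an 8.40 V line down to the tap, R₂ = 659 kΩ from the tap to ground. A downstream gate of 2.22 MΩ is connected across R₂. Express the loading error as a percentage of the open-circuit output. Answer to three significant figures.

The divider's output (Thévenin) resistance is R₁‖R₂ = 66.61 kΩ.
Fractional drop under load = R_th/(R_th + R_L) = 66.61 / (66.61 + 2220) = 0.02913.
So the output falls by 2.91 %.

2.91 %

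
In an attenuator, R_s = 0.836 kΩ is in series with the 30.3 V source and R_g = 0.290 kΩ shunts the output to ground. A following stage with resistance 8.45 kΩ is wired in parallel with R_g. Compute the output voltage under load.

V_out ≈ 7.61 V

The load sits in parallel with R_g: R_g‖R_L = (290 × 8450) / (290 + 8450) = 280.4 Ω.
V_out = 30.3 × 280.4 / (836 + 280.4) = 30.3 × 280.4/1116 = 7.61 V.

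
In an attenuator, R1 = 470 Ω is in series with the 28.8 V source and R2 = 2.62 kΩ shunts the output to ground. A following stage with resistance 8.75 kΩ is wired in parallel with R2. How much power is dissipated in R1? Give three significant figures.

P ≈ 63.1 mW

Total resistance from the source is R1 + (R2‖R_L) = 2486 Ω, so I = 28.8/2486 Ω = 11.58 mA.
P = I²·R1 = (11.58 mA)² × 470 Ω = 63.1 mW.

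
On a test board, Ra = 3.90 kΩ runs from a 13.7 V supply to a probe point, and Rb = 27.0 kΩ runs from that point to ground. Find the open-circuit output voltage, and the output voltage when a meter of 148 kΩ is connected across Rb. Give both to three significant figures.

Unloaded: 12.0 V; loaded: 11.7 V

Open-circuit: V = 13.7 × 27.0/(3.90 + 27.0) = 12.0 V.
With the load, Rb becomes Rb‖R_L = 22.83 kΩ, so V = 13.7 × 22.83/26.73 = 11.7 V.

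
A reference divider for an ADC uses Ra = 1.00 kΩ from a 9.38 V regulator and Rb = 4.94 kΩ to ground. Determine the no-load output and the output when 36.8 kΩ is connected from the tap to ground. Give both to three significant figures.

Open-circuit: V = 9.38 × 4.94/(1.00 + 4.94) = 7.80 V.
With the load, Rb becomes Rb‖R_L = 4.355 kΩ, so V = 9.38 × 4.355/5.355 = 7.63 V.

Unloaded: 7.80 V; loaded: 7.63 V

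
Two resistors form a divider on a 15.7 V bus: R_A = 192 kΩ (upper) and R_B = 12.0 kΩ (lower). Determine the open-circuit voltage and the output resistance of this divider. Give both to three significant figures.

V_th is the open-circuit tap voltage: 15.7 × 12.0/(192 + 12.0) = 0.924 V.
With the supply zeroed, R_A and R_B appear in parallel from the tap: R_th = R_A‖R_B = (192 × 12.0)/204.0 = 11.3 kΩ.

V_th = 0.924 V, R_th = 11.3 kΩ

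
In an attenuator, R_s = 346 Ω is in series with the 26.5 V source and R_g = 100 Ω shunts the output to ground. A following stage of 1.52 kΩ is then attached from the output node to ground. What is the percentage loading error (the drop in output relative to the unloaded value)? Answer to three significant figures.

4.86 %

The divider's output (Thévenin) resistance is R_s‖R_g = 77.58 Ω.
Fractional drop under load = R_th/(R_th + R_L) = 77.58 / (77.58 + 1520) = 0.04856.
So the output falls by 4.86 %.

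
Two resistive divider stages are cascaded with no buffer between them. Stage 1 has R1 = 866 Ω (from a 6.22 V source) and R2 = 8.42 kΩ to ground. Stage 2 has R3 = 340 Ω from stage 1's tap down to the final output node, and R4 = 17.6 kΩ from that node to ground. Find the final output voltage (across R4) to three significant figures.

Stage 2 presents R3+R4 = 17940 Ω as a load on stage 1's tap.
Stage 1's lower leg becomes R2‖(R3+R4) = 5730 Ω, so V_mid = 6.22 × 5730/6596 = 5.403 V.
Stage 2 is itself unloaded: V_out = V_mid × R4/(R3+R4) = 5.403 × 17600/17940 = 5.30 V.

V_out ≈ 5.30 V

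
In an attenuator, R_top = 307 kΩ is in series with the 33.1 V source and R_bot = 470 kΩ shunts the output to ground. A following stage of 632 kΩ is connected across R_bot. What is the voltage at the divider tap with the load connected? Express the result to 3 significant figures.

The load sits in parallel with R_bot: R_bot‖R_L = (470 × 632) / (470 + 632) = 269.5 kΩ.
V_out = 33.1 × 269.5 / (307 + 269.5) = 33.1 × 269.5/576.5 = 15.5 V.

V_out ≈ 15.5 V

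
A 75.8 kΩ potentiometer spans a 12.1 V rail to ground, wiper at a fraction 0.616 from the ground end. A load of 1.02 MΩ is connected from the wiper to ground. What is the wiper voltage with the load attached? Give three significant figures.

The wiper splits the pot into (1−α)R = 29.11 kΩ above and αR = 46.69 kΩ below.
Lower section ‖ load = 44.65 kΩ.
V_wiper = 12.1 × 44.65/(29.11 + 44.65) = 7.32 V.

V ≈ 7.32 V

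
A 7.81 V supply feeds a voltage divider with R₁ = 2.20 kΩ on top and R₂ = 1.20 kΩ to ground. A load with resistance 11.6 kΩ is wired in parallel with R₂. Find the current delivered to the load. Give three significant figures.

I_L ≈ 0.223 mA

R₂‖R_L = 1.087 kΩ; V_out = 7.81 × 1.087/3.288 = 2.584 V.
I_L = V_out / R_L = 2.584 / 11.6 kΩ = 0.223 mA.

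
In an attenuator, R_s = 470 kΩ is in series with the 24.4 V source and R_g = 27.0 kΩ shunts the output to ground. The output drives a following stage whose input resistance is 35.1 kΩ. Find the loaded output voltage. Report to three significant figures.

The load sits in parallel with R_g: R_g‖R_L = (27.0 × 35.1) / (27.0 + 35.1) = 15.26 kΩ.
V_out = 24.4 × 15.26 / (470 + 15.26) = 24.4 × 15.26/485.3 = 0.767 V.
(Unloaded it would have been 1.33 V.)

V_out ≈ 0.767 V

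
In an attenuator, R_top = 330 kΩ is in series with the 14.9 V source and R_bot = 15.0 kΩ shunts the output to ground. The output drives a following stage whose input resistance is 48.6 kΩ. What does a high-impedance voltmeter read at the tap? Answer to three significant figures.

The load sits in parallel with R_bot: R_bot‖R_L = (15.0 × 48.6) / (15.0 + 48.6) = 11.46 kΩ.
V_out = 14.9 × 11.46 / (330 + 11.46) = 14.9 × 11.46/341.5 = 0.500 V.

V_out ≈ 0.500 V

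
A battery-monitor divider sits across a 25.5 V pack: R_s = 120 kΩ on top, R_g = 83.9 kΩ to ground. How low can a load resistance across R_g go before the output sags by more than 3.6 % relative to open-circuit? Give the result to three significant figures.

Output resistance R_th = R_s‖R_g = (120 × 83.9)/203.9 = 49.38 kΩ.
The fractional drop is R_th/(R_th + R_L); requiring this ≤ 0.0360 gives R_L ≥ R_th(1/0.0360 − 1) = 49.38 × 26.78 = 1.32 MΩ.

R_L(min) ≈ 1.32 MΩ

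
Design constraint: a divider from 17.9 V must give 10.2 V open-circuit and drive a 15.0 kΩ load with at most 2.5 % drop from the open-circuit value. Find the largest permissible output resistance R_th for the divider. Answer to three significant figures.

R_th ≤ 385 Ω

Loading drop = R_th/(R_th + R_L) ≤ 0.0250, so R_th ≤ R_L · ε/(1−ε) = 15.0 kΩ × 0.0250/0.9750 = 385 Ω.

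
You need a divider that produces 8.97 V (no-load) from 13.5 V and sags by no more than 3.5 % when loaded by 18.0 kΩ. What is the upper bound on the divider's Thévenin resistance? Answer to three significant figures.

Loading drop = R_th/(R_th + R_L) ≤ 0.0350, so R_th ≤ R_L · ε/(1−ε) = 18.0 kΩ × 0.0350/0.9650 = 653 Ω.
(Any R1, R2 with R2/(R1+R2) = 0.664 and R1‖R2 ≤ 653 Ω will meet the spec.)

R_th ≤ 653 Ω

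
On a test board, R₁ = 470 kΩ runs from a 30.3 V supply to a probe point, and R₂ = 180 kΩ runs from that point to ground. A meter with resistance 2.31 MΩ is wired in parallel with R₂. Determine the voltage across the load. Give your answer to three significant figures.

The load sits in parallel with R₂: R₂‖R_L = (180 × 2310) / (180 + 2310) = 167.0 kΩ.
V_out = 30.3 × 167.0 / (470 + 167.0) = 30.3 × 167.0/637.0 = 7.94 V.
(Unloaded it would have been 8.39 V.)

V_out ≈ 7.94 V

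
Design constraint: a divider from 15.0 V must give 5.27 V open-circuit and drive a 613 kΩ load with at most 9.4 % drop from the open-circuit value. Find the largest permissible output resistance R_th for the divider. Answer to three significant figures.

R_th ≤ 63.6 kΩ

Loading drop = R_th/(R_th + R_L) ≤ 0.0940, so R_th ≤ R_L · ε/(1−ε) = 613 kΩ × 0.0940/0.9060 = 63.6 kΩ.
(Any R1, R2 with R2/(R1+R2) = 0.351 and R1‖R2 ≤ 63.6 kΩ will meet the spec.)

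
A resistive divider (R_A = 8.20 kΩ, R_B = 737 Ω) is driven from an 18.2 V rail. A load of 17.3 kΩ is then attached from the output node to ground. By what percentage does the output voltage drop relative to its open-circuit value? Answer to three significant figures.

The divider's output (Thévenin) resistance is R_A‖R_B = 676.2 Ω.
Fractional drop under load = R_th/(R_th + R_L) = 676.2 / (676.2 + 17300) = 0.03762.
So the output falls by 3.76 %.

3.76 %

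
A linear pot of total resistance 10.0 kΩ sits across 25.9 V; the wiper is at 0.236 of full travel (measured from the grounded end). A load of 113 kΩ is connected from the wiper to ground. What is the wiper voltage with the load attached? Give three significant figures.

V ≈ 6.02 V

The wiper splits the pot into (1−α)R = 7.640 kΩ above and αR = 2.360 kΩ below.
Lower section ‖ load = 2.312 kΩ.
V_wiper = 25.9 × 2.312/(7.640 + 2.312) = 6.02 V.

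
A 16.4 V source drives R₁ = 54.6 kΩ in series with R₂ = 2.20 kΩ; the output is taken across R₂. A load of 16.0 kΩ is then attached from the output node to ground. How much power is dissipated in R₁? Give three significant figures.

Total resistance from the source is R₁ + (R₂‖R_L) = 56.53 kΩ, so I = 16.4/56.53 kΩ = 0.2901 mA.
P = I²·R₁ = (0.2901 mA)² × 54.6 kΩ = 4.59 mW.

P ≈ 4.59 mW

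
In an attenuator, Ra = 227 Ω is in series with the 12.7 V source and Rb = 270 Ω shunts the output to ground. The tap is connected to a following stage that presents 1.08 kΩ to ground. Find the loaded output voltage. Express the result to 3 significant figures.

The load sits in parallel with Rb: Rb‖R_L = (270 × 1080) / (270 + 1080) = 216.0 Ω.
V_out = 12.7 × 216.0 / (227 + 216.0) = 12.7 × 216.0/443.0 = 6.19 V.
(Unloaded it would have been 6.90 V.)

V_out ≈ 6.19 V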